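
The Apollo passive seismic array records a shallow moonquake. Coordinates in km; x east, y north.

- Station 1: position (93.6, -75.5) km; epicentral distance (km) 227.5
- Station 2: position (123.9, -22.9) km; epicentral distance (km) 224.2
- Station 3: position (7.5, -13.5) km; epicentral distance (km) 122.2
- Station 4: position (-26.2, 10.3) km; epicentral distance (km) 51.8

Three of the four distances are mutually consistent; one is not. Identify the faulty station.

Station 4

Solve using three stations at a time. Using Station 1, Station 2, Station 3 (subtract circle equations pairwise → linear system) gives (x, y) ≈ (-78.7, 73.0).
Distances from that point to each station vs reported:
  Station 1: calculated 227.4 vs reported 227.5 → residual 0.1 km
  Station 2: calculated 224.1 vs reported 224.2 → residual 0.1 km
  Station 3: calculated 122.1 vs reported 122.2 → residual 0.1 km
  Station 4: calculated 81.8 vs reported 51.8 → residual 30.0 km
Station 1, Station 2, Station 3 are mutually consistent (residuals ≈ 0); Station 4 is off by 30.0 km.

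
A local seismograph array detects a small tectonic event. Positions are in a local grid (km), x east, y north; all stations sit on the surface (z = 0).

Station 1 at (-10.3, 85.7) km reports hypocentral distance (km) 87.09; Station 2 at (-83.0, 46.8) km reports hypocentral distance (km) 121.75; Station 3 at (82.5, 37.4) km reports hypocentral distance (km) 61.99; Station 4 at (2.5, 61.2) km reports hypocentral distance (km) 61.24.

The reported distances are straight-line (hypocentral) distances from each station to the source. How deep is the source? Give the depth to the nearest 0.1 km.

depth ≈ 25.6 km

Each station gives a sphere (x−x_i)² + (y−y_i)² + z² = d_i² (stations at z=0).
Subtracting the Station 1 sphere from Station 2 and Station 3: z² cancels, leaving linear equations in x and y:
-145.4 x − 77.8 y = -5609.73
185.6 x − 96.6 y = 4496.34
Solving: x ≈ 31.304, y ≈ 13.600 km (keep extra digits for the depth step; rounded: 31.3, 13.6).
Then from the Station 1 sphere: z² = 87.09² − (x + 10.3)² − (y − 85.7)² with x = 31.304, y = 13.600, so z ≈ 25.600 ≈ 25.6 km.
Check against Station 4 (with the unrounded solution): distance 61.24 ≈ 61.24 km. ✓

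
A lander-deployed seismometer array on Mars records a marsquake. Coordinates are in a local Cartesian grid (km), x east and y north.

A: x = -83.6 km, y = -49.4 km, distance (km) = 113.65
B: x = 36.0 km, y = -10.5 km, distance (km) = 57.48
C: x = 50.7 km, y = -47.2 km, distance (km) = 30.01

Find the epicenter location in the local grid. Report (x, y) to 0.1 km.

x ≈ 28.6 km, y ≈ -67.5 km

Circle about each station: (x + 83.6)² + (y + 49.4)² = 113.65²; (x − 36.0)² + (y + 10.5)² = 57.48²; (x − 50.7)² + (y + 47.2)² = 30.01².
Subtracting pairs of circle equations eliminates x²+y² and gives linear equations (the radical axes):
239.2 x + 77.8 y = 1589.30
268.6 x + 4.4 y = 7384.73
Solving the 2×2 system: x ≈ 28.6, y ≈ -67.5 km.
Check against A (with the unrounded x, y): √((x + 83.6)²+(y + 49.4)²) = 113.65 ≈ 113.65 km. ✓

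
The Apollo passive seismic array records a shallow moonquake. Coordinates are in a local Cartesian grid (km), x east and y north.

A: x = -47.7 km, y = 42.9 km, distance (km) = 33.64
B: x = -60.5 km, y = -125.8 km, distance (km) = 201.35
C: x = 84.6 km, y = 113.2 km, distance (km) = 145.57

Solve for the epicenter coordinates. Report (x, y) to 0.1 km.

Circle about each station: (x + 47.7)² + (y − 42.9)² = 33.64²; (x + 60.5)² + (y + 125.8)² = 201.35²; (x − 84.6)² + (y − 113.2)² = 145.57².
Subtracting pairs of circle equations eliminates x²+y² and gives linear equations (the radical axes):
-25.6 x − 337.4 y = -24039.98
264.6 x + 140.6 y = -4203.28
Solving the 2×2 system: x ≈ -56.0, y ≈ 75.5 km.

-56.0 km east, 75.5 km north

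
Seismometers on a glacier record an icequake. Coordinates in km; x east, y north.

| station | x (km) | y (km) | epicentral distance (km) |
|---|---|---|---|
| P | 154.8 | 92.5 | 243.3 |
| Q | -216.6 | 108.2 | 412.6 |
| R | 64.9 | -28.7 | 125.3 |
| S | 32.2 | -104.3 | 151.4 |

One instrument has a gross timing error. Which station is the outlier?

Solve using three stations at a time. Using P, Q, R (subtract circle equations pairwise → linear system) gives (x, y) ≈ (108.2, -146.3).
Distances from that point to each station vs reported:
  P: calculated 243.3 vs reported 243.3 → residual 0.0 km
  Q: calculated 412.6 vs reported 412.6 → residual 0.0 km
  R: calculated 125.3 vs reported 125.3 → residual 0.0 km
  S: calculated 86.8 vs reported 151.4 → residual 64.6 km
P, Q, R are mutually consistent (residuals ≈ 0); S is off by 64.6 km.

S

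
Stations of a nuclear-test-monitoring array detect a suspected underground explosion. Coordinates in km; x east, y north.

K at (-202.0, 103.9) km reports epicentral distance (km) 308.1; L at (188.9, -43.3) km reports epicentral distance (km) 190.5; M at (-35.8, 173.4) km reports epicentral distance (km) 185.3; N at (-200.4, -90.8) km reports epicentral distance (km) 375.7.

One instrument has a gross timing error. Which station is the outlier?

M

Solve using three stations at a time. Using K, L, N (subtract circle equations pairwise → linear system) gives (x, y) ≈ (105.2, 127.8).
Distances from that point to each station vs reported:
  K: calculated 308.1 vs reported 308.1 → residual 0.0 km
  L: calculated 190.5 vs reported 190.5 → residual 0.0 km
  M: calculated 148.2 vs reported 185.3 → residual 37.1 km
  N: calculated 375.7 vs reported 375.7 → residual 0.0 km
K, L, N are mutually consistent (residuals ≈ 0); M is off by 37.1 km.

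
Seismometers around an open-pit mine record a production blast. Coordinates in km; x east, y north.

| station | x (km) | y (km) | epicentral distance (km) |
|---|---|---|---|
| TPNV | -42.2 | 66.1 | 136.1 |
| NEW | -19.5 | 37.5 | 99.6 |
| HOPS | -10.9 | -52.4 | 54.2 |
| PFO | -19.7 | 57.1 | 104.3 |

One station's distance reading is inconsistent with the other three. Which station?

PFO

Solve using three stations at a time. Using TPNV, NEW, HOPS (subtract circle equations pairwise → linear system) gives (x, y) ≈ (42.0, -40.8).
Distances from that point to each station vs reported:
  TPNV: calculated 136.1 vs reported 136.1 → residual 0.0 km
  NEW: calculated 99.6 vs reported 99.6 → residual 0.0 km
  HOPS: calculated 54.1 vs reported 54.2 → residual 0.1 km
  PFO: calculated 115.7 vs reported 104.3 → residual 11.4 km
TPNV, NEW, HOPS are mutually consistent (residuals ≈ 0); PFO is off by 11.4 km.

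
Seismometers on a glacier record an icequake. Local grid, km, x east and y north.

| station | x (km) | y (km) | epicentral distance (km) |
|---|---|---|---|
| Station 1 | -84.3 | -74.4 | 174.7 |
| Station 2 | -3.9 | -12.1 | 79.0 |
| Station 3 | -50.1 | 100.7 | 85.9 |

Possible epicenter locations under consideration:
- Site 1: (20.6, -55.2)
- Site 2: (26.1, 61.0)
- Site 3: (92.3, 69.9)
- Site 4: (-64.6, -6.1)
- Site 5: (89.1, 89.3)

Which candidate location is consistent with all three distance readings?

Site 2

For each candidate, compare |candidate − station| to the reported distance:
Site 1: residuals Station 1 68.1, Station 2 29.4, Station 3 85.3 → max 85.3 km
Site 2: residuals Station 1 0.0, Station 2 0.0, Station 3 0.0 → max 0.0 km
Site 3: residuals Station 1 53.4, Station 2 47.4, Station 3 59.8 → max 59.8 km
Site 4: residuals Station 1 103.6, Station 2 18.0, Station 3 21.9 → max 103.6 km
Site 5: residuals Station 1 63.8, Station 2 58.6, Station 3 53.8 → max 63.8 km
Only Site 2 has all residuals ≈ 0.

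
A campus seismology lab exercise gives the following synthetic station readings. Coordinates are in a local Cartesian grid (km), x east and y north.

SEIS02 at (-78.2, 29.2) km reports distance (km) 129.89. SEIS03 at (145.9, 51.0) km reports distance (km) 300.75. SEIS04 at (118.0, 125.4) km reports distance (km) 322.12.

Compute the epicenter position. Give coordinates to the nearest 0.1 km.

-117.2 km east, -94.7 km north

Circle about each station: (x + 78.2)² + (y − 29.2)² = 129.89²; (x − 145.9)² + (y − 51.0)² = 300.75²; (x − 118.0)² + (y − 125.4)² = 322.12².
Subtracting the SEIS02 equation from the SEIS03 and SEIS04 equations removes the quadratic terms:
448.2 x + 43.6 y = -56659.22
392.4 x + 192.4 y = -64208.60
Solving the 2×2 system: x ≈ -117.2, y ≈ -94.7 km.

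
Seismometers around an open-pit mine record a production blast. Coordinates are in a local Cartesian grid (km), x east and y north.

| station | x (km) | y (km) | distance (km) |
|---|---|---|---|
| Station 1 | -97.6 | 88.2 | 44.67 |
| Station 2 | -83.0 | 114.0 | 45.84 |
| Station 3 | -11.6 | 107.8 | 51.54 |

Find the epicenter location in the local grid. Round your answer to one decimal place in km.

x ≈ -54.0 km, y ≈ 78.5 km

Circle about each station: (x + 97.6)² + (y − 88.2)² = 44.67²; (x + 83.0)² + (y − 114.0)² = 45.84²; (x + 11.6)² + (y − 107.8)² = 51.54².
Subtracting pairs of circle equations eliminates x²+y² and gives linear equations (the radical axes):
29.2 x + 51.6 y = 2474.10
172.0 x + 39.2 y = -6210.56
Solving the 2×2 system: x ≈ -54.0, y ≈ 78.5 km.
Check against Station 1 (with the unrounded x, y): √((x + 97.6)²+(y − 88.2)²) = 44.66 ≈ 44.67 km. ✓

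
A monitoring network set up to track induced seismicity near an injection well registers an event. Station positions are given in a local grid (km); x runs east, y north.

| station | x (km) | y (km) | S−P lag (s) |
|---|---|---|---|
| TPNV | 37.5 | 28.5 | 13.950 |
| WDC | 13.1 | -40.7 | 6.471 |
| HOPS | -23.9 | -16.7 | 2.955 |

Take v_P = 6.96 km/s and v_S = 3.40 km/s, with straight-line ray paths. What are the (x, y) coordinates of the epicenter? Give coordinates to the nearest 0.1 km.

Distance from S−P lag: d = Δt · v_P v_S / (v_P − v_S) = Δt · (6.96·3.40)/(6.96−3.40) ≈ 6.6472·Δt.
So d_TPNV = 92.73, d_WDC = 43.01, d_HOPS = 19.64 km.
Circle about each station: (x − 37.5)² + (y − 28.5)² = 92.73²; (x − 13.1)² + (y + 40.7)² = 43.01²; (x + 23.9)² + (y + 16.7)² = 19.64².
Subtracting pairs of circle equations eliminates x²+y² and gives linear equations (the radical axes):
-48.8 x − 138.4 y = 6358.59
-122.8 x − 90.4 y = 6844.72
Solving the 2×2 system: x ≈ -29.6, y ≈ -35.5 km.

(-29.6, -35.5)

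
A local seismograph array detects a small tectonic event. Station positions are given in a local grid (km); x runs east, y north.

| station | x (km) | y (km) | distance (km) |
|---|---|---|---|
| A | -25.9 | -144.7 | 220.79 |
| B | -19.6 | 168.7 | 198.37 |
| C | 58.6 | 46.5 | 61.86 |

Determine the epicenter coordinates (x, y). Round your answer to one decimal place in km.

116.3 km east, 24.2 km north

Circle about each station: (x + 25.9)² + (y + 144.7)² = 220.79²; (x + 19.6)² + (y − 168.7)² = 198.37²; (x − 58.6)² + (y − 46.5)² = 61.86².
Subtracting pairs of circle equations eliminates x²+y² and gives linear equations (the radical axes):
12.6 x + 626.8 y = 16632.52
169.0 x + 382.4 y = 28908.87
Solving the 2×2 system: x ≈ 116.3, y ≈ 24.2 km.
Check against A (with the unrounded x, y): √((x + 25.9)²+(y + 144.7)²) = 220.79 ≈ 220.79 km. ✓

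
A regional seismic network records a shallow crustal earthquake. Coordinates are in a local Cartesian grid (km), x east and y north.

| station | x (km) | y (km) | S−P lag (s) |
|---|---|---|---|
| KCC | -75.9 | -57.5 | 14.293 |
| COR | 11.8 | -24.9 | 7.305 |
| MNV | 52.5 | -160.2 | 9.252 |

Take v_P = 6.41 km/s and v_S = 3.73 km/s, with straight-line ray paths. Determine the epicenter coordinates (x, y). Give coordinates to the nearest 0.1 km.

Distance from S−P lag: d = Δt · v_P v_S / (v_P − v_S) = Δt · (6.41·3.73)/(6.41−3.73) ≈ 8.9214·Δt.
So d_KCC = 127.51, d_COR = 65.17, d_MNV = 82.54 km.
Circle about each station: (x + 75.9)² + (y + 57.5)² = 127.51²; (x − 11.8)² + (y + 24.9)² = 65.17²; (x − 52.5)² + (y + 160.2)² = 82.54².
Subtracting pairs of circle equations eliminates x²+y² and gives linear equations (the radical axes):
175.4 x + 65.2 y = 3703.86
256.8 x − 205.4 y = 28799.18
Solving the 2×2 system: x ≈ 50.0, y ≈ -77.7 km.

x ≈ 50.0 km, y ≈ -77.7 km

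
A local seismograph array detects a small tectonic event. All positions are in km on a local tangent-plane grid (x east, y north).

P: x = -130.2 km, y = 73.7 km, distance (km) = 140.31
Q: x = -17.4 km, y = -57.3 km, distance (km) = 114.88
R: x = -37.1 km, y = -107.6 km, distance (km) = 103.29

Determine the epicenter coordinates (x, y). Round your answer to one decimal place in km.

(-131.9, -66.6)

Circle about each station: (x + 130.2)² + (y − 73.7)² = 140.31²; (x + 17.4)² + (y + 57.3)² = 114.88²; (x + 37.1)² + (y + 107.6)² = 103.29².
Subtracting the P equation from the Q and R equations removes the quadratic terms:
225.6 x − 262.0 y = -12308.20
186.2 x − 362.6 y = -411.49
Solving the 2×2 system: x ≈ -131.9, y ≈ -66.6 km.
Check against P (with the unrounded x, y): √((x + 130.2)²+(y − 73.7)²) = 140.31 ≈ 140.31 km. ✓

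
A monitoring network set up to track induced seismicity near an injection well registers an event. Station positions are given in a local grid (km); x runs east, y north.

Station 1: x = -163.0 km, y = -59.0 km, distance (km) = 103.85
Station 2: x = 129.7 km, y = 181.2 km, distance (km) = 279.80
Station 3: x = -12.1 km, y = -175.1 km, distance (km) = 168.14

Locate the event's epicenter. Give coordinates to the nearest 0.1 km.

Circle about each station: (x + 163.0)² + (y + 59.0)² = 103.85²; (x − 129.7)² + (y − 181.2)² = 279.80²; (x + 12.1)² + (y + 175.1)² = 168.14².
Subtracting pairs of circle equations eliminates x²+y² and gives linear equations (the radical axes):
585.4 x + 480.4 y = -47897.69
301.8 x − 232.2 y = -16729.82
Solving the 2×2 system: x ≈ -68.2, y ≈ -16.6 km.
Check against Station 1 (with the unrounded x, y): √((x + 163.0)²+(y + 59.0)²) = 103.85 ≈ 103.85 km. ✓

(-68.2, -16.6)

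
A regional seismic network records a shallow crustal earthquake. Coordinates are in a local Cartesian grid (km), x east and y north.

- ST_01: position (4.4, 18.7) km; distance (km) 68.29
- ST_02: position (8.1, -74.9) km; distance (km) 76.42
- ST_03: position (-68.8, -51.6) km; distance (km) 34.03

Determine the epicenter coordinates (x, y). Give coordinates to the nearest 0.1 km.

(-48.9, -24.0)

Circle about each station: (x − 4.4)² + (y − 18.7)² = 68.29²; (x − 8.1)² + (y + 74.9)² = 76.42²; (x + 68.8)² + (y + 51.6)² = 34.03².
Subtracting pairs of circle equations eliminates x²+y² and gives linear equations (the radical axes):
7.4 x − 187.2 y = 4130.08
-146.4 x − 140.6 y = 10532.43
Solving the 2×2 system: x ≈ -48.9, y ≈ -24.0 km.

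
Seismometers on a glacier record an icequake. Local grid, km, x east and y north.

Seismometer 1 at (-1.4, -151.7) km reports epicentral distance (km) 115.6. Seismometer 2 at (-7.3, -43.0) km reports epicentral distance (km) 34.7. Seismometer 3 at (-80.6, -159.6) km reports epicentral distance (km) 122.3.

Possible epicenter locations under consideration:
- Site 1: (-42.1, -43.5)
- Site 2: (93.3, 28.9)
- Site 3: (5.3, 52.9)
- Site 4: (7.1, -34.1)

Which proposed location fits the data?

For each candidate, compare |candidate − station| to the reported distance:
Site 1: residuals Seismometer 1 0.0, Seismometer 2 0.1, Seismometer 3 0.0 → max 0.1 km
Site 2: residuals Seismometer 1 88.3, Seismometer 2 89.0, Seismometer 3 134.2 → max 134.2 km
Site 3: residuals Seismometer 1 89.1, Seismometer 2 62.0, Seismometer 3 106.9 → max 106.9 km
Site 4: residuals Seismometer 1 2.3, Seismometer 2 17.8, Seismometer 3 30.8 → max 30.8 km
Only Site 1 has all residuals ≈ 0.

Site 1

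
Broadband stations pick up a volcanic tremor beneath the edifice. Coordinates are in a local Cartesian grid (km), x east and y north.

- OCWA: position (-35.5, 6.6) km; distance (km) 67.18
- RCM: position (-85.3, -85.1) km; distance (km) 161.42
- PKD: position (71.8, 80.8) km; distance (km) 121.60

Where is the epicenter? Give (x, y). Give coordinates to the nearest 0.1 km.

Circle about each station: (x + 35.5)² + (y − 6.6)² = 67.18²; (x + 85.3)² + (y + 85.1)² = 161.42²; (x − 71.8)² + (y − 80.8)² = 121.60².
Subtracting the OCWA equation from the RCM and PKD equations removes the quadratic terms:
-99.6 x − 183.4 y = -8328.97
214.6 x + 148.4 y = 106.66
Solving the 2×2 system: x ≈ -49.5, y ≈ 72.3 km.
Check against OCWA (with the unrounded x, y): √((x + 35.5)²+(y − 6.6)²) = 67.17 ≈ 67.18 km. ✓

x ≈ -49.5 km, y ≈ 72.3 km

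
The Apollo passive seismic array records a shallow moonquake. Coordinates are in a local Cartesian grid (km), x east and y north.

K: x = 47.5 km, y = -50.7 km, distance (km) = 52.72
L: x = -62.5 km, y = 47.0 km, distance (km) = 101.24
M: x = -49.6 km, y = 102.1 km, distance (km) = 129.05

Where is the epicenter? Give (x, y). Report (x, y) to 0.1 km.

x ≈ 25.7 km, y ≈ -2.7 km

Circle about each station: (x − 47.5)² + (y + 50.7)² = 52.72²; (x + 62.5)² + (y − 47.0)² = 101.24²; (x + 49.6)² + (y − 102.1)² = 129.05².
Subtracting the K equation from the L and M equations removes the quadratic terms:
-220.0 x + 195.4 y = -6181.63
-194.2 x + 305.6 y = -5816.67
Solving the 2×2 system: x ≈ 25.7, y ≈ -2.7 km.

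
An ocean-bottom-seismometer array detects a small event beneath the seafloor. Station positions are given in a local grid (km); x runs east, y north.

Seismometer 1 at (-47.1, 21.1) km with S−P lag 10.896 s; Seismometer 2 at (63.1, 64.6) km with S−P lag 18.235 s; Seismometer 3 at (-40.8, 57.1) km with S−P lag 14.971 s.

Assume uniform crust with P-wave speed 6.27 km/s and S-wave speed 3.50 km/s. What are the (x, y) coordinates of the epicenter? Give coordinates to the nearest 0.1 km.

Distance from S−P lag: d = Δt · v_P v_S / (v_P − v_S) = Δt · (6.27·3.50)/(6.27−3.50) ≈ 7.9224·Δt.
So d_Seismometer 1 = 86.32, d_Seismometer 2 = 144.46, d_Seismometer 3 = 118.61 km.
Circle about each station: (x + 47.1)² + (y − 21.1)² = 86.32²; (x − 63.1)² + (y − 64.6)² = 144.46²; (x + 40.8)² + (y − 57.1)² = 118.61².
Subtracting pairs of circle equations eliminates x²+y² and gives linear equations (the radical axes):
220.4 x + 87.0 y = -7926.40
12.6 x + 72.0 y = -4355.76
Solving the 2×2 system: x ≈ -13.0, y ≈ -58.2 km.
Check against Seismometer 1 (with the unrounded x, y): √((x + 47.1)²+(y − 21.1)²) = 86.35 ≈ 86.32 km. ✓

x ≈ -13.0 km, y ≈ -58.2 km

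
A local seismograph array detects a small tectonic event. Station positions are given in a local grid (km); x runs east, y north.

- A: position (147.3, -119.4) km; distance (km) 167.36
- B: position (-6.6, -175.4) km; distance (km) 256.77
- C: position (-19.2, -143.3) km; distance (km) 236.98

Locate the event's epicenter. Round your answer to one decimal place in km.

123.1 km east, 46.2 km north

Circle about each station: (x − 147.3)² + (y + 119.4)² = 167.36²; (x + 6.6)² + (y + 175.4)² = 256.77²; (x + 19.2)² + (y + 143.3)² = 236.98².
Subtracting pairs of circle equations eliminates x²+y² and gives linear equations (the radical axes):
-307.8 x − 112.0 y = -43066.39
-333.0 x − 47.8 y = -43200.27
Solving the 2×2 system: x ≈ 123.1, y ≈ 46.2 km.
Check against A (with the unrounded x, y): √((x − 147.3)²+(y + 119.4)²) = 167.39 ≈ 167.36 km. ✓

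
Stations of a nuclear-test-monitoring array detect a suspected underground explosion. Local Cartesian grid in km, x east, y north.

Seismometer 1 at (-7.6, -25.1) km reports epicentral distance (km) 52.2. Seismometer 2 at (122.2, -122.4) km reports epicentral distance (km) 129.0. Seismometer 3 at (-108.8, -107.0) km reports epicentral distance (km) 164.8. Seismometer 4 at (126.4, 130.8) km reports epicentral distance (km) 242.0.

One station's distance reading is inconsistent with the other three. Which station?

Seismometer 3

Solve using three stations at a time. Using Seismometer 1, Seismometer 2, Seismometer 4 (subtract circle equations pairwise → linear system) gives (x, y) ≈ (1.6, -76.6).
Distances from that point to each station vs reported:
  Seismometer 1: calculated 52.3 vs reported 52.2 → residual 0.1 km
  Seismometer 2: calculated 129.0 vs reported 129.0 → residual 0.0 km
  Seismometer 3: calculated 114.5 vs reported 164.8 → residual 50.3 km
  Seismometer 4: calculated 242.0 vs reported 242.0 → residual 0.0 km
Seismometer 1, Seismometer 2, Seismometer 4 are mutually consistent (residuals ≈ 0); Seismometer 3 is off by 50.3 km.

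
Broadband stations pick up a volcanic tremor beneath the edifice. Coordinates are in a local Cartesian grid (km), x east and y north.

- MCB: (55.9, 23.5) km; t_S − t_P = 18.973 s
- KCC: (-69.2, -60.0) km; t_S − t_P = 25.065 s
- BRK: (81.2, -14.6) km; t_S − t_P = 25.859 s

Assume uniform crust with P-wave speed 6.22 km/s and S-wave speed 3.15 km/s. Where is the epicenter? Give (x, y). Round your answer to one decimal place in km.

Distance from S−P lag: d = Δt · v_P v_S / (v_P − v_S) = Δt · (6.22·3.15)/(6.22−3.15) ≈ 6.3821·Δt.
So d_MCB = 121.09, d_KCC = 159.97, d_BRK = 165.03 km.
Circle about each station: (x − 55.9)² + (y − 23.5)² = 121.09²; (x + 69.2)² + (y + 60.0)² = 159.97²; (x − 81.2)² + (y + 14.6)² = 165.03².
Subtracting pairs of circle equations eliminates x²+y² and gives linear equations (the radical axes):
-250.2 x − 167.0 y = -6216.03
50.6 x − 76.2 y = -9442.57
Solving the 2×2 system: x ≈ -40.1, y ≈ 97.3 km.
Check against MCB (with the unrounded x, y): √((x − 55.9)²+(y − 23.5)²) = 121.08 ≈ 121.09 km. ✓

(-40.1, 97.3)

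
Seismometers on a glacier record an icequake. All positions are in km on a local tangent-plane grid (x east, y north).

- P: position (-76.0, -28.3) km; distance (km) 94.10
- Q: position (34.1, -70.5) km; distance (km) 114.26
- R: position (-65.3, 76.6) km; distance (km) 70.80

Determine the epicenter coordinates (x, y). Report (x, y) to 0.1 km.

Circle about each station: (x + 76.0)² + (y + 28.3)² = 94.10²; (x − 34.1)² + (y + 70.5)² = 114.26²; (x + 65.3)² + (y − 76.6)² = 70.80².
Subtracting the P equation from the Q and R equations removes the quadratic terms:
220.2 x − 84.4 y = -4644.37
21.4 x + 209.8 y = 7396.93
Solving the 2×2 system: x ≈ -7.3, y ≈ 36.0 km.
Check against P (with the unrounded x, y): √((x + 76.0)²+(y + 28.3)²) = 94.10 ≈ 94.10 km. ✓

-7.3 km east, 36.0 km north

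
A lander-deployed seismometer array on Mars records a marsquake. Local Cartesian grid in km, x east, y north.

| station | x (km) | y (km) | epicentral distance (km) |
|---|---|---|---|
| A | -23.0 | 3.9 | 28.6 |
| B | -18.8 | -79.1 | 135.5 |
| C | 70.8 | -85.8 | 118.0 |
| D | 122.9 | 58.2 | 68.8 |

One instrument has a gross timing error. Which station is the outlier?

A

Solve using three stations at a time. Using B, C, D (subtract circle equations pairwise → linear system) gives (x, y) ≈ (59.3, 31.7).
Distances from that point to each station vs reported:
  A: calculated 86.9 vs reported 28.6 → residual 58.3 km
  B: calculated 135.6 vs reported 135.5 → residual 0.1 km
  C: calculated 118.1 vs reported 118.0 → residual 0.1 km
  D: calculated 68.9 vs reported 68.8 → residual 0.1 km
B, C, D are mutually consistent (residuals ≈ 0); A is off by 58.3 km.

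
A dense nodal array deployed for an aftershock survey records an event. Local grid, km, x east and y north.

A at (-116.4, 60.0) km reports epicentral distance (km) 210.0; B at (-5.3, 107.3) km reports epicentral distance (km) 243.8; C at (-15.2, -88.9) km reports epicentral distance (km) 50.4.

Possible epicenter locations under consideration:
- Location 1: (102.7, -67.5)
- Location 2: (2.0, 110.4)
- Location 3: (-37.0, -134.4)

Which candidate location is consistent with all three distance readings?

Location 3

For each candidate, compare |candidate − station| to the reported distance:
Location 1: residuals A 43.5, B 38.3, C 69.4 → max 69.4 km
Location 2: residuals A 81.3, B 235.9, C 149.6 → max 235.9 km
Location 3: residuals A 0.0, B 0.0, C 0.1 → max 0.1 km
Only Location 3 has all residuals ≈ 0.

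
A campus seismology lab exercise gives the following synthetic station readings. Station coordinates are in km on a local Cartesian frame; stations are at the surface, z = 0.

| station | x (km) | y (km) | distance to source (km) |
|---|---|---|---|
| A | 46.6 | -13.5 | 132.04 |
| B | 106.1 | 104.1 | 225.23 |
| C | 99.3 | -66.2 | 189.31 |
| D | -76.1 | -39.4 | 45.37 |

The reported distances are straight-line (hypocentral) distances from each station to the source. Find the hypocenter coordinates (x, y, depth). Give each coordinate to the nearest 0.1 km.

x ≈ -79.3 km, y ≈ -17.5 km, depth ≈ 39.6 km

Each station gives a sphere (x−x_i)² + (y−y_i)² + z² = d_i² (stations at z=0).
Subtracting the A sphere from B and C: z² cancels, leaving linear equations in x and y:
119.0 x + 235.2 y = -13553.78
105.4 x − 105.4 y = -6514.59
Solving: x ≈ -79.309, y ≈ -17.500 km (keep extra digits for the depth step; rounded: -79.3, -17.5).
Then from the A sphere: z² = 132.04² − (x − 46.6)² − (y + 13.5)² with x = -79.309, y = -17.500, so z ≈ 39.566 ≈ 39.6 km.
Check against D (with the unrounded solution): distance 45.34 ≈ 45.37 km. ✓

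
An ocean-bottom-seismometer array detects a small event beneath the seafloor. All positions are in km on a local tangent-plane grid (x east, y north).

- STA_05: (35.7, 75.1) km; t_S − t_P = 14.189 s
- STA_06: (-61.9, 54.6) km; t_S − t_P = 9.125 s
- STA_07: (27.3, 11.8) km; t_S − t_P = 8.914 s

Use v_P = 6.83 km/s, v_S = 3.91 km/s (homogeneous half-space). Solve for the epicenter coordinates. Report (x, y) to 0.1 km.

(-44.4, -27.0)

Distance from S−P lag: d = Δt · v_P v_S / (v_P − v_S) = Δt · (6.83·3.91)/(6.83−3.91) ≈ 9.1457·Δt.
So d_STA_05 = 129.77, d_STA_06 = 83.45, d_STA_07 = 81.52 km.
Circle about each station: (x − 35.7)² + (y − 75.1)² = 129.77²; (x + 61.9)² + (y − 54.6)² = 83.45²; (x − 27.3)² + (y − 11.8)² = 81.52².
Subtracting the STA_05 equation from the STA_06 and STA_07 equations removes the quadratic terms:
-195.2 x − 41.0 y = 9774.62
-16.8 x − 126.6 y = 4164.77
Solving the 2×2 system: x ≈ -44.4, y ≈ -27.0 km.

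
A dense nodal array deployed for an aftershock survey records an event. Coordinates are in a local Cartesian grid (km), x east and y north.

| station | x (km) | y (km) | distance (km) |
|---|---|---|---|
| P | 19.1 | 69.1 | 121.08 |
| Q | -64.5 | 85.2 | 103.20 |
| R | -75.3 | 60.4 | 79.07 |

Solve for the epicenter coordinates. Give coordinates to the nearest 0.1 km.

Circle about each station: (x − 19.1)² + (y − 69.1)² = 121.08²; (x + 64.5)² + (y − 85.2)² = 103.20²; (x + 75.3)² + (y − 60.4)² = 79.07².
Subtracting pairs of circle equations eliminates x²+y² and gives linear equations (the radical axes):
-167.2 x + 32.2 y = 10289.80
-188.8 x − 17.4 y = 12586.93
Solving the 2×2 system: x ≈ -65.0, y ≈ -18.0 km.

-65.0 km east, -18.0 km north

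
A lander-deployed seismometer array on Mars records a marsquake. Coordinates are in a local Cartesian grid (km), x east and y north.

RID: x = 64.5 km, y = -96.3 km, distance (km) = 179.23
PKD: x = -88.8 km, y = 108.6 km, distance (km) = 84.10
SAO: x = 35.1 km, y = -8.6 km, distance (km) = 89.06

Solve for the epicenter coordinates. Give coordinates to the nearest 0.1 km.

-18.4 km east, 62.6 km north

Circle about each station: (x − 64.5)² + (y + 96.3)² = 179.23²; (x + 88.8)² + (y − 108.6)² = 84.10²; (x − 35.1)² + (y + 8.6)² = 89.06².
Subtracting the RID equation from the PKD and SAO equations removes the quadratic terms:
-306.6 x + 409.8 y = 31296.04
-58.8 x + 175.4 y = 12063.74
Solving the 2×2 system: x ≈ -18.4, y ≈ 62.6 km.
Check against RID (with the unrounded x, y): √((x − 64.5)²+(y + 96.3)²) = 179.23 ≈ 179.23 km. ✓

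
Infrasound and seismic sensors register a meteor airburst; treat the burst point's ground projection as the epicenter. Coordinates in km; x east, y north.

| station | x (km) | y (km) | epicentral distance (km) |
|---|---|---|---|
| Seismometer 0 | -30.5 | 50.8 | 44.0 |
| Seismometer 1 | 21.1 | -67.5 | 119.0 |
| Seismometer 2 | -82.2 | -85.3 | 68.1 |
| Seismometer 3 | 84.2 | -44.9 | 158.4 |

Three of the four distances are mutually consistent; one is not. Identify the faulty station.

Solve using three stations at a time. Using Seismometer 0, Seismometer 1, Seismometer 3 (subtract circle equations pairwise → linear system) gives (x, y) ≈ (-60.8, 18.8).
Distances from that point to each station vs reported:
  Seismometer 0: calculated 44.1 vs reported 44.0 → residual 0.1 km
  Seismometer 1: calculated 119.0 vs reported 119.0 → residual 0.0 km
  Seismometer 2: calculated 106.3 vs reported 68.1 → residual 38.2 km
  Seismometer 3: calculated 158.4 vs reported 158.4 → residual 0.0 km
Seismometer 0, Seismometer 1, Seismometer 3 are mutually consistent (residuals ≈ 0); Seismometer 2 is off by 38.2 km.

Seismometer 2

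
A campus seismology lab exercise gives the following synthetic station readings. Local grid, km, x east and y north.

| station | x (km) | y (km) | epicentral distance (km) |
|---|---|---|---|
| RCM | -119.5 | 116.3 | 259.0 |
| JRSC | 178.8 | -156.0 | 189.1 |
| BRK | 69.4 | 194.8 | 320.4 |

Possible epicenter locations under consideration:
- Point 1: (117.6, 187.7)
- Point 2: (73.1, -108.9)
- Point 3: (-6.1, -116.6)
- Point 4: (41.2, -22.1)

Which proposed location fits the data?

For each candidate, compare |candidate − station| to the reported distance:
Point 1: residuals RCM 11.4, JRSC 160.0, BRK 271.7 → max 271.7 km
Point 2: residuals RCM 37.3, JRSC 73.4, BRK 16.7 → max 73.4 km
Point 3: residuals RCM 0.0, JRSC 0.0, BRK 0.0 → max 0.0 km
Point 4: residuals RCM 46.9, JRSC 2.9, BRK 101.7 → max 101.7 km
Only Point 3 has all residuals ≈ 0.

Point 3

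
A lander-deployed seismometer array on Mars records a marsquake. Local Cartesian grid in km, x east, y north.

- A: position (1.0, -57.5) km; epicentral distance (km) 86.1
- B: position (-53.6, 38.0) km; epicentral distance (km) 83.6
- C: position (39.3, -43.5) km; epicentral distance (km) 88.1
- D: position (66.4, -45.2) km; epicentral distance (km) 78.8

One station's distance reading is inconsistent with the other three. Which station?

Solve using three stations at a time. Using A, B, D (subtract circle equations pairwise → linear system) gives (x, y) ≈ (28.7, 23.9).
Distances from that point to each station vs reported:
  A: calculated 86.0 vs reported 86.1 → residual 0.1 km
  B: calculated 83.5 vs reported 83.6 → residual 0.1 km
  C: calculated 68.3 vs reported 88.1 → residual 19.8 km
  D: calculated 78.7 vs reported 78.8 → residual 0.1 km
A, B, D are mutually consistent (residuals ≈ 0); C is off by 19.8 km.

C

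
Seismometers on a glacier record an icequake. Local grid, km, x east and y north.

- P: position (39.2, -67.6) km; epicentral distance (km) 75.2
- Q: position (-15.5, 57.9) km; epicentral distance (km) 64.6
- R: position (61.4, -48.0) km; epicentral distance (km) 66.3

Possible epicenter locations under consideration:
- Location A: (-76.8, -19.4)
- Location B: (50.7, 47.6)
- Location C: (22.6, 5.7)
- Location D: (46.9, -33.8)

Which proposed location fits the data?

Location C

For each candidate, compare |candidate − station| to the reported distance:
Location A: residuals P 50.4, Q 34.1, R 74.8 → max 74.8 km
Location B: residuals P 40.6, Q 2.4, R 29.9 → max 40.6 km
Location C: residuals P 0.0, Q 0.0, R 0.0 → max 0.0 km
Location D: residuals P 40.5, Q 46.3, R 46.0 → max 46.3 km
Only Location C has all residuals ≈ 0.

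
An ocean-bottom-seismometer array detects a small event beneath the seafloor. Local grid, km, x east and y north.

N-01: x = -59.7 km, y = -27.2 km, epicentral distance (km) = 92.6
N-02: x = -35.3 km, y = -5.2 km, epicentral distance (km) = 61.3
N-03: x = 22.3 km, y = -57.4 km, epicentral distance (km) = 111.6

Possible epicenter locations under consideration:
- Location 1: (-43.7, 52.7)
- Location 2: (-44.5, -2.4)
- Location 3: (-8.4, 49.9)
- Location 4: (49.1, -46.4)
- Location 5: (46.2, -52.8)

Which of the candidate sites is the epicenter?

Location 3

For each candidate, compare |candidate − station| to the reported distance:
Location 1: residuals N-01 11.1, N-02 2.8, N-03 16.8 → max 16.8 km
Location 2: residuals N-01 63.5, N-02 51.7, N-03 25.1 → max 63.5 km
Location 3: residuals N-01 0.0, N-02 0.0, N-03 0.0 → max 0.0 km
Location 4: residuals N-01 17.9, N-02 32.6, N-03 82.6 → max 82.6 km
Location 5: residuals N-01 16.4, N-02 33.1, N-03 87.3 → max 87.3 km
Only Location 3 has all residuals ≈ 0.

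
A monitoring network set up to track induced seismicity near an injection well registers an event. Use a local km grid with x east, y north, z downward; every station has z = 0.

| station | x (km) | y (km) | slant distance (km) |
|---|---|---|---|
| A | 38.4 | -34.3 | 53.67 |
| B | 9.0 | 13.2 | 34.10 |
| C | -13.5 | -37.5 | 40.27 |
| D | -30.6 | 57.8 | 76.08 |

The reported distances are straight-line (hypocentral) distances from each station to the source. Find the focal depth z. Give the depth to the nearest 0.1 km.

depth ≈ 24.6 km

Each station gives a sphere (x−x_i)² + (y−y_i)² + z² = d_i² (stations at z=0).
Subtracting the A sphere from B and C: z² cancels, leaving linear equations in x and y:
-58.8 x + 95.0 y = -678.15
-103.8 x − 6.4 y = 196.25
Solving: x ≈ -1.397, y ≈ -8.003 km (keep extra digits for the depth step; rounded: -1.4, -8.0).
Then from the A sphere: z² = 53.67² − (x − 38.4)² − (y + 34.3)² with x = -1.397, y = -8.003, so z ≈ 24.600 ≈ 24.6 km.
Check against D (with the unrounded solution): distance 76.08 ≈ 76.08 km. ✓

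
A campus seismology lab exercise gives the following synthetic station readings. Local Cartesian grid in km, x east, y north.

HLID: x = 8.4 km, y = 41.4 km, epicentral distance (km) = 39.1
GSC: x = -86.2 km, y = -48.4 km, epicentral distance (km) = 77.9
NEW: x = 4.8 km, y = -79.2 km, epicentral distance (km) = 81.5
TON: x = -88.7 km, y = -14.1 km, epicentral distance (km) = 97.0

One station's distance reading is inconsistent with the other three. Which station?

GSC

Solve using three stations at a time. Using HLID, NEW, TON (subtract circle equations pairwise → linear system) gives (x, y) ≈ (6.9, 2.3).
Distances from that point to each station vs reported:
  HLID: calculated 39.1 vs reported 39.1 → residual 0.0 km
  GSC: calculated 106.0 vs reported 77.9 → residual 28.1 km
  NEW: calculated 81.5 vs reported 81.5 → residual 0.0 km
  TON: calculated 97.0 vs reported 97.0 → residual 0.0 km
HLID, NEW, TON are mutually consistent (residuals ≈ 0); GSC is off by 28.1 km.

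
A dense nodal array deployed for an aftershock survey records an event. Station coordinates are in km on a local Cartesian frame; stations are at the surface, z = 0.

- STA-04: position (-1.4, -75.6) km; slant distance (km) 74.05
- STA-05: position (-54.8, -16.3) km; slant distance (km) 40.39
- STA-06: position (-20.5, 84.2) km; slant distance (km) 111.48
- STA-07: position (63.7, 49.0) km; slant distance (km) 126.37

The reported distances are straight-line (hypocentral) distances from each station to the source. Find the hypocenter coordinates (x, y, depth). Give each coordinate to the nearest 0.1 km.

Each station gives a sphere (x−x_i)² + (y−y_i)² + z² = d_i² (stations at z=0).
Subtracting the STA-04 sphere from STA-05 and STA-06: z² cancels, leaving linear equations in x and y:
-106.8 x + 118.6 y = 1403.46
-38.2 x + 319.6 y = -5151.82
Solving: x ≈ -35.792, y ≈ -20.398 km (keep extra digits for the depth step; rounded: -35.8, -20.4).
Then from the STA-04 sphere: z² = 74.05² − (x + 1.4)² − (y + 75.6)² with x = -35.792, y = -20.398, so z ≈ 35.402 ≈ 35.4 km.

(-35.8, -20.4, 35.4)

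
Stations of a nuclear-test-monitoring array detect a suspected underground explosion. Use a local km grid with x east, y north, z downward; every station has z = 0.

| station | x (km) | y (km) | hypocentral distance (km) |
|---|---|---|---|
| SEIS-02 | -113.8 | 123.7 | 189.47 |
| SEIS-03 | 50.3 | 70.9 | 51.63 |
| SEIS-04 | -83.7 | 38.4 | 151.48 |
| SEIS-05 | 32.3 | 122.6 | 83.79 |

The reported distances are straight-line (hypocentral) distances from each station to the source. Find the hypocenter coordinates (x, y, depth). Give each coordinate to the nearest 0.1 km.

Each station gives a sphere (x−x_i)² + (y−y_i)² + z² = d_i² (stations at z=0).
Subtracting the SEIS-02 sphere from SEIS-03 and SEIS-04: z² cancels, leaving linear equations in x and y:
328.2 x − 105.6 y = 12537.99
60.2 x − 170.6 y = -6819.19
Solving: x ≈ 57.604, y ≈ 60.299 km (keep extra digits for the depth step; rounded: 57.6, 60.3).
Then from the SEIS-02 sphere: z² = 189.47² − (x + 113.8)² − (y − 123.7)² with x = 57.604, y = 60.299, so z ≈ 49.999 ≈ 50.0 km.

x ≈ 57.6 km, y ≈ 60.3 km, depth ≈ 50.0 km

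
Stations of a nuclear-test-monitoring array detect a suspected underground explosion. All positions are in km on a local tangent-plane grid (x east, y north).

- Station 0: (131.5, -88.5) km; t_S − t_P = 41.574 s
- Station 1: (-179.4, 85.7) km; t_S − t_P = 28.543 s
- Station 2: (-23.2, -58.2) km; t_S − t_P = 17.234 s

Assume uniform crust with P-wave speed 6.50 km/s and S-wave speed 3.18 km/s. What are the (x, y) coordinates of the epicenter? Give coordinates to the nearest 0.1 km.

Distance from S−P lag: d = Δt · v_P v_S / (v_P − v_S) = Δt · (6.50·3.18)/(6.50−3.18) ≈ 6.2259·Δt.
So d_Station 0 = 258.84, d_Station 1 = 177.71, d_Station 2 = 107.30 km.
Circle about each station: (x − 131.5)² + (y + 88.5)² = 258.84²; (x + 179.4)² + (y − 85.7)² = 177.71²; (x + 23.2)² + (y + 58.2)² = 107.30².
Subtracting pairs of circle equations eliminates x²+y² and gives linear equations (the radical axes):
-621.8 x + 348.4 y = 49821.65
-309.4 x + 60.6 y = 34285.84
Solving the 2×2 system: x ≈ -127.3, y ≈ -84.2 km.
Check against Station 0 (with the unrounded x, y): √((x − 131.5)²+(y + 88.5)²) = 258.84 ≈ 258.84 km. ✓

(-127.3, -84.2)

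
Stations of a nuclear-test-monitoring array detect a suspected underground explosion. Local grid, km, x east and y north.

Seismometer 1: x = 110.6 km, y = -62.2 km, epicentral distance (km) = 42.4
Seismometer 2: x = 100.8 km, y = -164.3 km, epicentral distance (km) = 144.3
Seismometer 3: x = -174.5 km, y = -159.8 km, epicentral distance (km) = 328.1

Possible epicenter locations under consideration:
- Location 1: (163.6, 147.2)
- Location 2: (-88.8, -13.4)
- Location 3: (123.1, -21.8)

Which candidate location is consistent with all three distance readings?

For each candidate, compare |candidate − station| to the reported distance:
Location 1: residuals Seismometer 1 173.6, Seismometer 2 173.5, Seismometer 3 128.6 → max 173.6 km
Location 2: residuals Seismometer 1 162.9, Seismometer 2 98.0, Seismometer 3 158.5 → max 162.9 km
Location 3: residuals Seismometer 1 0.1, Seismometer 2 0.1, Seismometer 3 0.1 → max 0.1 km
Only Location 3 has all residuals ≈ 0.

Location 3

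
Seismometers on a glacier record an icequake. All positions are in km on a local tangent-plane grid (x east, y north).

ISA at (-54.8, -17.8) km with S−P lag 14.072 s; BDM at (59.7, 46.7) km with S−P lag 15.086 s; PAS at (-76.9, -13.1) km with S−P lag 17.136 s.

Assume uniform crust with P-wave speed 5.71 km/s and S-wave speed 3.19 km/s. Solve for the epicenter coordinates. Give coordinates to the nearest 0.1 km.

37.7 km east, -60.1 km north

Distance from S−P lag: d = Δt · v_P v_S / (v_P − v_S) = Δt · (5.71·3.19)/(5.71−3.19) ≈ 7.2281·Δt.
So d_ISA = 101.71, d_BDM = 109.04, d_PAS = 123.86 km.
Circle about each station: (x + 54.8)² + (y + 17.8)² = 101.71²; (x − 59.7)² + (y − 46.7)² = 109.04²; (x + 76.9)² + (y + 13.1)² = 123.86².
Subtracting pairs of circle equations eliminates x²+y² and gives linear equations (the radical axes):
229.0 x + 129.0 y = 880.30
-44.2 x + 9.4 y = -2231.04
Solving the 2×2 system: x ≈ 37.7, y ≈ -60.1 km.
Check against ISA (with the unrounded x, y): √((x + 54.8)²+(y + 17.8)²) = 101.71 ≈ 101.71 km. ✓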